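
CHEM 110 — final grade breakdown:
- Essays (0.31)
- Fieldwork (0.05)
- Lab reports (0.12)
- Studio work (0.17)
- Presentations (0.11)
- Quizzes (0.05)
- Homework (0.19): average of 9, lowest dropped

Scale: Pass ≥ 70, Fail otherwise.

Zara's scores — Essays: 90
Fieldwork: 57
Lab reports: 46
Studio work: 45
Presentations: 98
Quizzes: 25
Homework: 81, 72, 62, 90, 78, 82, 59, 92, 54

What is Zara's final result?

Pass

Homework: drop 54 → average of remaining 8 = 616/8 = 77
Weighted total:
  Essays 90 × 0.31 = 27.9
  Fieldwork 57 × 0.05 = 2.85
  Lab reports 46 × 0.12 = 5.52
  Studio work 45 × 0.17 = 7.65
  Presentations 98 × 0.11 = 10.78
  Quizzes 25 × 0.05 = 1.25
  Homework 77 × 0.19 = 14.63
Sum = 70.58
70.58 ≥ 70 → Pass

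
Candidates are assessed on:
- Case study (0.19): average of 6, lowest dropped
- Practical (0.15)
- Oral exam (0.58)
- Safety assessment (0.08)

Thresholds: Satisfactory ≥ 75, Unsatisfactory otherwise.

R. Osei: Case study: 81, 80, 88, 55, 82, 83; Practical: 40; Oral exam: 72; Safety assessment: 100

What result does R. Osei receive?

Case study: drop 55 → average of remaining 5 = 414/5 = 82.8
Weighted total:
  Case study 82.8 × 0.19 = 15.732
  Practical 40 × 0.15 = 6
  Oral exam 72 × 0.58 = 41.76
  Safety assessment 100 × 0.08 = 8
Sum = 71.492
71.492 < 75 → Unsatisfactory

Unsatisfactory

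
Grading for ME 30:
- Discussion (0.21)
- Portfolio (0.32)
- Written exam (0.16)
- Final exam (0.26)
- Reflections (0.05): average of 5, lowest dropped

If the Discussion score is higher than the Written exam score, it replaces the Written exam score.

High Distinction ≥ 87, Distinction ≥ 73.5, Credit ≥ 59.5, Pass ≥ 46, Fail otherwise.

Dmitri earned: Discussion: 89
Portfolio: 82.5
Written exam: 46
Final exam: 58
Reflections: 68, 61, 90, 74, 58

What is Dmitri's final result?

Reflections: drop 58 → average of remaining 4 = 293/4 = 73.25
Discussion (89) > Written exam (46), so Written exam counts as 89.
Weighted total:
  Discussion 89 × 0.21 = 18.69
  Portfolio 82.5 × 0.32 = 26.4
  Written exam 89 × 0.16 = 14.24
  Final exam 58 × 0.26 = 15.08
  Reflections 73.25 × 0.05 = 3.6625
Sum = 78.0725
78.0725 is ≥ 73.5 and < 87 → Distinction

Distinction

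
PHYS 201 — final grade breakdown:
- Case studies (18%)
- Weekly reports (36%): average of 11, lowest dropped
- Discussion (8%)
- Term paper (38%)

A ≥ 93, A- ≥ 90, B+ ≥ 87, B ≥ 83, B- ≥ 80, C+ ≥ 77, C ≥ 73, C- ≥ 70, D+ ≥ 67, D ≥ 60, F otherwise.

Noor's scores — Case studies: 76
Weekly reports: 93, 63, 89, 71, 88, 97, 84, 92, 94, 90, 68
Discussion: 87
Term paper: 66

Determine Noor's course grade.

C

Weekly reports: drop 63 → average of remaining 10 = 866/10 = 86.6
Weighted total:
  Case studies 76 × 0.18 = 13.68
  Weekly reports 86.6 × 0.36 = 31.176
  Discussion 87 × 0.08 = 6.96
  Term paper 66 × 0.38 = 25.08
Sum = 76.896
76.896 is ≥ 73 and < 77 → C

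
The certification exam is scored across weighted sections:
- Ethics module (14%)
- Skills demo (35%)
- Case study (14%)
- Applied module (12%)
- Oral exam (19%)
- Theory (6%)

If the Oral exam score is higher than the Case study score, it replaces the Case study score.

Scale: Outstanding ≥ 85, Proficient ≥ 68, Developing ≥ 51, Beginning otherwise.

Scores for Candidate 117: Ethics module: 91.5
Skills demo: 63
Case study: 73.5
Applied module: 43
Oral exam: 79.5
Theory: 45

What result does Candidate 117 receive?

Proficient

Oral exam (79.5) > Case study (73.5), so Case study counts as 79.5.
Weighted total:
  Ethics module 91.5 × 0.14 = 12.81
  Skills demo 63 × 0.35 = 22.05
  Case study 79.5 × 0.14 = 11.13
  Applied module 43 × 0.12 = 5.16
  Oral exam 79.5 × 0.19 = 15.105
  Theory 45 × 0.06 = 2.7
Sum = 68.955
68.955 is ≥ 68 and < 85 → Proficient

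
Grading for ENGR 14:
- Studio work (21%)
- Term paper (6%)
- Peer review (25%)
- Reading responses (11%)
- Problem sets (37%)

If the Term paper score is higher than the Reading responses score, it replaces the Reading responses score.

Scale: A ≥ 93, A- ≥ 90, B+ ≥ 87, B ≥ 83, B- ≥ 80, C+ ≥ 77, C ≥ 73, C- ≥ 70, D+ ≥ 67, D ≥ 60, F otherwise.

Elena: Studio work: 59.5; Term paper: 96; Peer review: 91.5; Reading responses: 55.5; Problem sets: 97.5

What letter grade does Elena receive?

B+

Term paper (96) > Reading responses (55.5), so Reading responses counts as 96.
Weighted total:
  Studio work 59.5 × 0.21 = 12.495
  Term paper 96 × 0.06 = 5.76
  Peer review 91.5 × 0.25 = 22.875
  Reading responses 96 × 0.11 = 10.56
  Problem sets 97.5 × 0.37 = 36.075
Sum = 87.765
87.765 is ≥ 87 and < 90 → B+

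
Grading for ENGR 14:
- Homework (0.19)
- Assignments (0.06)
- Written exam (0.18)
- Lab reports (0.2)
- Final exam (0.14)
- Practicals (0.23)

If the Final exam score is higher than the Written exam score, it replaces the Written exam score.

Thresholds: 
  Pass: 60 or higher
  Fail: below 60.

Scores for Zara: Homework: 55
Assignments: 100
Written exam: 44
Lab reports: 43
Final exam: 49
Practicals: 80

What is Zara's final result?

Fail

Final exam (49) > Written exam (44), so Written exam counts as 49.
Weighted total:
  Homework 55 × 0.19 = 10.45
  Assignments 100 × 0.06 = 6
  Written exam 49 × 0.18 = 8.82
  Lab reports 43 × 0.2 = 8.6
  Final exam 49 × 0.14 = 6.86
  Practicals 80 × 0.23 = 18.4
Sum = 59.13
59.13 < 60 → Fail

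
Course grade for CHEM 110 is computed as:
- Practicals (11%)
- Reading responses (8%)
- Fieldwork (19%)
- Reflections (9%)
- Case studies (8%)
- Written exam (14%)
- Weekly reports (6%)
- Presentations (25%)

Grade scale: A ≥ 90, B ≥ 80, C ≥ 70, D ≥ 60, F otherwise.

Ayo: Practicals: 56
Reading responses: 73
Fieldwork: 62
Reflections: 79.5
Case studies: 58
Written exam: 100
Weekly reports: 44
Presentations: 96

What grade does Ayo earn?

C

Weighted total:
  Practicals 56 × 0.11 = 6.16
  Reading responses 73 × 0.08 = 5.84
  Fieldwork 62 × 0.19 = 11.78
  Reflections 79.5 × 0.09 = 7.155
  Case studies 58 × 0.08 = 4.64
  Written exam 100 × 0.14 = 14
  Weekly reports 44 × 0.06 = 2.64
  Presentations 96 × 0.25 = 24
Sum = 76.215
76.215 is ≥ 70 and < 80 → C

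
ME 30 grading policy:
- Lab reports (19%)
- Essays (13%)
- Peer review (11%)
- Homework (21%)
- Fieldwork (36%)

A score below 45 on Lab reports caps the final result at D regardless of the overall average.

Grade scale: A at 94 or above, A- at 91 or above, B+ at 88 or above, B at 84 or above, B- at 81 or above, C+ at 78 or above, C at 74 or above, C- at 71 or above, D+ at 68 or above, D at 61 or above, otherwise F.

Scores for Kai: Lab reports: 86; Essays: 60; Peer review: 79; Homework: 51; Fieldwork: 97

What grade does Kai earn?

C+

Lab reports score 86 ≥ 45: minimum met.
Weighted total:
  Lab reports 86 × 0.19 = 16.34
  Essays 60 × 0.13 = 7.8
  Peer review 79 × 0.11 = 8.69
  Homework 51 × 0.21 = 10.71
  Fieldwork 97 × 0.36 = 34.92
Sum = 78.46
78.46 is ≥ 78 and < 81 → C+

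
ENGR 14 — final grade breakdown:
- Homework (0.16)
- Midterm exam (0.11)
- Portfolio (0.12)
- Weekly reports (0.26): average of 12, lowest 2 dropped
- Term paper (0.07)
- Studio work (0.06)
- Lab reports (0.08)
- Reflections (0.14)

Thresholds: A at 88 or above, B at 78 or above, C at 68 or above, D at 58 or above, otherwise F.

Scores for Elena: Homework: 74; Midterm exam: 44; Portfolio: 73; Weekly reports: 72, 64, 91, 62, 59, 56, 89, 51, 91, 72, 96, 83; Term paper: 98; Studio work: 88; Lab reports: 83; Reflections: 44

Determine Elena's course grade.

Weekly reports: drop 51, 56 → average of remaining 10 = 779/10 = 77.9
Weighted total:
  Homework 74 × 0.16 = 11.84
  Midterm exam 44 × 0.11 = 4.84
  Portfolio 73 × 0.12 = 8.76
  Weekly reports 77.9 × 0.26 = 20.254
  Term paper 98 × 0.07 = 6.86
  Studio work 88 × 0.06 = 5.28
  Lab reports 83 × 0.08 = 6.64
  Reflections 44 × 0.14 = 6.16
Sum = 70.634
70.634 is ≥ 68 and < 78 → C

C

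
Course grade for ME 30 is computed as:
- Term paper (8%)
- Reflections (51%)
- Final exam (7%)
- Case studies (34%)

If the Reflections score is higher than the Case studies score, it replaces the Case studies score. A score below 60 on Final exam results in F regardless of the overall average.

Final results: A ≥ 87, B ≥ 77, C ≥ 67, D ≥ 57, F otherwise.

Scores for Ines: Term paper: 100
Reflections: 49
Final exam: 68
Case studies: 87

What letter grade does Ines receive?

C

Reflections (49) ≤ Case studies (87), so Case studies stays at 87.
Final exam score 68 ≥ 60: minimum met.
Weighted total:
  Term paper 100 × 0.08 = 8
  Reflections 49 × 0.51 = 24.99
  Final exam 68 × 0.07 = 4.76
  Case studies 87 × 0.34 = 29.58
Sum = 67.33
67.33 is ≥ 67 and < 77 → C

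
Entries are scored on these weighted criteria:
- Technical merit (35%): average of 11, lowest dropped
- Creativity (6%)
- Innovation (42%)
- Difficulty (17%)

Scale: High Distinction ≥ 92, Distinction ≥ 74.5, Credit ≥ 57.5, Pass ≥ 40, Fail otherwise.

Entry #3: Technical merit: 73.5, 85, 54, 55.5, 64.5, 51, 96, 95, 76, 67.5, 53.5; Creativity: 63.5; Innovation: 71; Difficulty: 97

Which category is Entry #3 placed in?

Technical merit: drop 51 → average of remaining 10 = 720.5/10 = 72.05
Weighted total:
  Technical merit 72.05 × 0.35 = 25.2175
  Creativity 63.5 × 0.06 = 3.81
  Innovation 71 × 0.42 = 29.82
  Difficulty 97 × 0.17 = 16.49
Sum = 75.3375
75.3375 is ≥ 74.5 and < 92 → Distinction

Distinction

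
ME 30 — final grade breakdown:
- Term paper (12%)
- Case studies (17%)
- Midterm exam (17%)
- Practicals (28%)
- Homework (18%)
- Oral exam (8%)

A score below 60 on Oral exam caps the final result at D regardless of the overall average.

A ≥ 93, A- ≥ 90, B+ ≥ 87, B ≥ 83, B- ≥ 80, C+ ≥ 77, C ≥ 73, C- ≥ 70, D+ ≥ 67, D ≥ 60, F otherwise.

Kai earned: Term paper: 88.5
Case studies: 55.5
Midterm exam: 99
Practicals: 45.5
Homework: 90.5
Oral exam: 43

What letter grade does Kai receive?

Oral exam score 43 < 60: minimum not met.
Weighted total:
  Term paper 88.5 × 0.12 = 10.62
  Case studies 55.5 × 0.17 = 9.435
  Midterm exam 99 × 0.17 = 16.83
  Practicals 45.5 × 0.28 = 12.74
  Homework 90.5 × 0.18 = 16.29
  Oral exam 43 × 0.08 = 3.44
Sum = 69.355
69.355 would be D+; cap at D applies → D.

D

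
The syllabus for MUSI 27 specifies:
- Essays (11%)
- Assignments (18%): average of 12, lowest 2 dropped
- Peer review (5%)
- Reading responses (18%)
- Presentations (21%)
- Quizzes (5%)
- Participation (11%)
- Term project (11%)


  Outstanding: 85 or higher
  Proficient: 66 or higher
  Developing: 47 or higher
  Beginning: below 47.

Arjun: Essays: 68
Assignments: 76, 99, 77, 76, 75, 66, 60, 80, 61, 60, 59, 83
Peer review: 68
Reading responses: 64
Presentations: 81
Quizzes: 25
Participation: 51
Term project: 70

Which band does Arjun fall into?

Assignments: drop 59, 60 → average of remaining 10 = 753/10 = 75.3
Weighted total:
  Essays 68 × 0.11 = 7.48
  Assignments 75.3 × 0.18 = 13.554
  Peer review 68 × 0.05 = 3.4
  Reading responses 64 × 0.18 = 11.52
  Presentations 81 × 0.21 = 17.01
  Quizzes 25 × 0.05 = 1.25
  Participation 51 × 0.11 = 5.61
  Term project 70 × 0.11 = 7.7
Sum = 67.524
67.524 is ≥ 66 and < 85 → Proficient

Proficient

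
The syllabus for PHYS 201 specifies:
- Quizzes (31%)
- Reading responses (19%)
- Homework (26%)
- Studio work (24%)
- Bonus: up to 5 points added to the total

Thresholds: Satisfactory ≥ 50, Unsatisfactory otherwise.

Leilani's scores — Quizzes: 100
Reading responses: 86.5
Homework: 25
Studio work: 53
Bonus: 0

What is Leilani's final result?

Satisfactory

Weighted total:
  Quizzes 100 × 0.31 = 31
  Reading responses 86.5 × 0.19 = 16.435
  Homework 25 × 0.26 = 6.5
  Studio work 53 × 0.24 = 12.72
Sum = 66.655
Bonus: 66.655 + 0 = 66.655
66.655 ≥ 50 → Satisfactory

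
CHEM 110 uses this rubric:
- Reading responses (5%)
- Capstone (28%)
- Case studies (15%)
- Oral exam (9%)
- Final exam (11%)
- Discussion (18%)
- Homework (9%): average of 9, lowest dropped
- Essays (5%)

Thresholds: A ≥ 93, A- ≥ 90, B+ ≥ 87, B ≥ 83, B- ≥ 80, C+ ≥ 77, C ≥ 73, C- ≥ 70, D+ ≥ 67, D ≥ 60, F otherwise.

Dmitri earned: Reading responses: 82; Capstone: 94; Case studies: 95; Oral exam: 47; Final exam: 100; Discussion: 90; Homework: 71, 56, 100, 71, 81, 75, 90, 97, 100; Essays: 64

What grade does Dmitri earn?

B+

Homework: drop 56 → average of remaining 8 = 685/8 = 85.625
Weighted total:
  Reading responses 82 × 0.05 = 4.1
  Capstone 94 × 0.28 = 26.32
  Case studies 95 × 0.15 = 14.25
  Oral exam 47 × 0.09 = 4.23
  Final exam 100 × 0.11 = 11
  Discussion 90 × 0.18 = 16.2
  Homework 85.625 × 0.09 = 7.70625
  Essays 64 × 0.05 = 3.2
Sum = 87.00625
87.00625 is ≥ 87 and < 90 → B+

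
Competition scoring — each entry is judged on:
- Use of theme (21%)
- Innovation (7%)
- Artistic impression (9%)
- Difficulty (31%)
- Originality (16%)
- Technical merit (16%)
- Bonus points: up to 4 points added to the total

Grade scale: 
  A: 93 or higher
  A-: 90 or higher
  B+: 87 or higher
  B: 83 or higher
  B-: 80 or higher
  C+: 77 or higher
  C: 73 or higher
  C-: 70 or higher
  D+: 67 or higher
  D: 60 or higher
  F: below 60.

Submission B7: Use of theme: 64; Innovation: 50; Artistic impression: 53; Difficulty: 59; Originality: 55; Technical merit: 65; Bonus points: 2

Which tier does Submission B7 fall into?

D

Weighted total:
  Use of theme 64 × 0.21 = 13.44
  Innovation 50 × 0.07 = 3.5
  Artistic impression 53 × 0.09 = 4.77
  Difficulty 59 × 0.31 = 18.29
  Originality 55 × 0.16 = 8.8
  Technical merit 65 × 0.16 = 10.4
Sum = 59.2
Bonus points: 59.2 + 2 = 61.2
61.2 is ≥ 60 and < 67 → D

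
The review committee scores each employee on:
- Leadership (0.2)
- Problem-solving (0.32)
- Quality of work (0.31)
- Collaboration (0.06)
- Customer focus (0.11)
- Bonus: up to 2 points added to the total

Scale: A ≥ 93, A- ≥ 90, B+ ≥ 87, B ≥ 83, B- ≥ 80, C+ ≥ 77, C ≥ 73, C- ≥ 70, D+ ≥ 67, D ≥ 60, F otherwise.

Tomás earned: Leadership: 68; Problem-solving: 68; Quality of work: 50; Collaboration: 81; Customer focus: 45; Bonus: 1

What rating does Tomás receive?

D

Weighted total:
  Leadership 68 × 0.2 = 13.6
  Problem-solving 68 × 0.32 = 21.76
  Quality of work 50 × 0.31 = 15.5
  Collaboration 81 × 0.06 = 4.86
  Customer focus 45 × 0.11 = 4.95
Sum = 60.67
Bonus: 60.67 + 1 = 61.67
61.67 is ≥ 60 and < 67 → D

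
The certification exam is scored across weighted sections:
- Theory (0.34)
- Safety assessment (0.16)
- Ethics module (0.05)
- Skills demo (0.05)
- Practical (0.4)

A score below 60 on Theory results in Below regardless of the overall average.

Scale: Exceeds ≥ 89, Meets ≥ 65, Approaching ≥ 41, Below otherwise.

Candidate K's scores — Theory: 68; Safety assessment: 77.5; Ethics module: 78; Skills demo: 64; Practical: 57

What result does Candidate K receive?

Theory score 68 ≥ 60: minimum met.
Weighted total:
  Theory 68 × 0.34 = 23.12
  Safety assessment 77.5 × 0.16 = 12.4
  Ethics module 78 × 0.05 = 3.9
  Skills demo 64 × 0.05 = 3.2
  Practical 57 × 0.4 = 22.8
Sum = 65.42
65.42 is ≥ 65 and < 89 → Meets

Meets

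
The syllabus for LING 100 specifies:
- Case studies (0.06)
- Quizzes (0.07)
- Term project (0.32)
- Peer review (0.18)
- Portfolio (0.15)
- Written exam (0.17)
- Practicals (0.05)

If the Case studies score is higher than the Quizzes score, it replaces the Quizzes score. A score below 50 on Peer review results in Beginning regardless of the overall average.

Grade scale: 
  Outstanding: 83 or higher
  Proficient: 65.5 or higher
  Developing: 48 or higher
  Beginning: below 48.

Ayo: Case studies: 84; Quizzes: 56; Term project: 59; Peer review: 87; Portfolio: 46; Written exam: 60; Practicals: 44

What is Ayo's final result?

Case studies (84) > Quizzes (56), so Quizzes counts as 84.
Peer review score 87 ≥ 50: minimum met.
Weighted total:
  Case studies 84 × 0.06 = 5.04
  Quizzes 84 × 0.07 = 5.88
  Term project 59 × 0.32 = 18.88
  Peer review 87 × 0.18 = 15.66
  Portfolio 46 × 0.15 = 6.9
  Written exam 60 × 0.17 = 10.2
  Practicals 44 × 0.05 = 2.2
Sum = 64.76
64.76 is ≥ 48 and < 65.5 → Developing

Developing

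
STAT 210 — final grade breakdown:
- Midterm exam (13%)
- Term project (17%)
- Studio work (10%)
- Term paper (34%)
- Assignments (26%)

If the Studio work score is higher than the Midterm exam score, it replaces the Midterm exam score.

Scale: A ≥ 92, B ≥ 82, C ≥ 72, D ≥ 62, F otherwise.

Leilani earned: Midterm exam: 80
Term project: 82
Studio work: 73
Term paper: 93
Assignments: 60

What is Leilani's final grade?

C

Studio work (73) ≤ Midterm exam (80), so Midterm exam stays at 80.
Weighted total:
  Midterm exam 80 × 0.13 = 10.4
  Term project 82 × 0.17 = 13.94
  Studio work 73 × 0.1 = 7.3
  Term paper 93 × 0.34 = 31.62
  Assignments 60 × 0.26 = 15.6
Sum = 78.86
78.86 is ≥ 72 and < 82 → C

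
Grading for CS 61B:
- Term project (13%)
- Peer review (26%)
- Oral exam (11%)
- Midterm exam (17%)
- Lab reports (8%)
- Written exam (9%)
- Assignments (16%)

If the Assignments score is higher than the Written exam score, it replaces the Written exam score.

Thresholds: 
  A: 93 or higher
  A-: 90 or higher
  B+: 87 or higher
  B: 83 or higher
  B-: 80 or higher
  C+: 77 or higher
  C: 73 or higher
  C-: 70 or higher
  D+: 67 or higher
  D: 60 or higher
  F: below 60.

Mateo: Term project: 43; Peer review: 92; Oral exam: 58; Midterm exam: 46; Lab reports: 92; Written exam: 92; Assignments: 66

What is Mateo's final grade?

Assignments (66) ≤ Written exam (92), so Written exam stays at 92.
Weighted total:
  Term project 43 × 0.13 = 5.59
  Peer review 92 × 0.26 = 23.92
  Oral exam 58 × 0.11 = 6.38
  Midterm exam 46 × 0.17 = 7.82
  Lab reports 92 × 0.08 = 7.36
  Written exam 92 × 0.09 = 8.28
  Assignments 66 × 0.16 = 10.56
Sum = 69.91
69.91 is ≥ 67 and < 70 → D+

D+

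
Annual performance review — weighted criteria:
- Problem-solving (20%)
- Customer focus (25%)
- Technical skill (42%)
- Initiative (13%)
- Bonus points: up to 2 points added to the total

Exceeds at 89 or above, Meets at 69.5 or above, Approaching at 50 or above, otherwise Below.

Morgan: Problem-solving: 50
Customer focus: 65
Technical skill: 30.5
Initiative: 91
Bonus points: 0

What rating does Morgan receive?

Approaching

Weighted total:
  Problem-solving 50 × 0.2 = 10
  Customer focus 65 × 0.25 = 16.25
  Technical skill 30.5 × 0.42 = 12.81
  Initiative 91 × 0.13 = 11.83
Sum = 50.89
Bonus points: 50.89 + 0 = 50.89
50.89 is ≥ 50 and < 69.5 → Approaching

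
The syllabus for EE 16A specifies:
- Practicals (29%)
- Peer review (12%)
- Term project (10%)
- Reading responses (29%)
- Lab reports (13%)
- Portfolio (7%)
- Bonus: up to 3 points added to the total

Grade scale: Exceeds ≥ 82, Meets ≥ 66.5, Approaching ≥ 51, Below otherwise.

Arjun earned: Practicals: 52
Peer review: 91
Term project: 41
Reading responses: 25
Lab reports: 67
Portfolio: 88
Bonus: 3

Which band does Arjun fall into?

Approaching

Weighted total:
  Practicals 52 × 0.29 = 15.08
  Peer review 91 × 0.12 = 10.92
  Term project 41 × 0.1 = 4.1
  Reading responses 25 × 0.29 = 7.25
  Lab reports 67 × 0.13 = 8.71
  Portfolio 88 × 0.07 = 6.16
Sum = 52.22
Bonus: 52.22 + 3 = 55.22
55.22 is ≥ 51 and < 66.5 → Approaching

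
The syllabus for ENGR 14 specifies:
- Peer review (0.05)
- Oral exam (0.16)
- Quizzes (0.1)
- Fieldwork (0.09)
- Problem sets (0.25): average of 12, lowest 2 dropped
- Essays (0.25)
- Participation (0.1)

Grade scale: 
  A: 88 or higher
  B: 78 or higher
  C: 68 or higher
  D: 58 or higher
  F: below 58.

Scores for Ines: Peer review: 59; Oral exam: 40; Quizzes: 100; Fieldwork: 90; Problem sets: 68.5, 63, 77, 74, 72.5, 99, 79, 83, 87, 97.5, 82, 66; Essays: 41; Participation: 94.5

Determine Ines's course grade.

Problem sets: drop 63, 66 → average of remaining 10 = 819.5/10 = 81.95
Weighted total:
  Peer review 59 × 0.05 = 2.95
  Oral exam 40 × 0.16 = 6.4
  Quizzes 100 × 0.1 = 10
  Fieldwork 90 × 0.09 = 8.1
  Problem sets 81.95 × 0.25 = 20.4875
  Essays 41 × 0.25 = 10.25
  Participation 94.5 × 0.1 = 9.45
Sum = 67.6375
67.6375 is ≥ 58 and < 68 → D

D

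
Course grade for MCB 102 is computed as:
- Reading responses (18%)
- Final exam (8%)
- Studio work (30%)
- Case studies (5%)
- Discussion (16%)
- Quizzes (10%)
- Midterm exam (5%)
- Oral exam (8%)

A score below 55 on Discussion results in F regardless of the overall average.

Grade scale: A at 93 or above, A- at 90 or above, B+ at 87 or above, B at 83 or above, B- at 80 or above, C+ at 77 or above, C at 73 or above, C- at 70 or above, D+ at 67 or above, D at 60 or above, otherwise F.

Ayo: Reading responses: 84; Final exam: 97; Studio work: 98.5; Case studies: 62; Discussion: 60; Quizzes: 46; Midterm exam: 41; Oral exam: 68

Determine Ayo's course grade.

Discussion score 60 ≥ 55: minimum met.
Weighted total:
  Reading responses 84 × 0.18 = 15.12
  Final exam 97 × 0.08 = 7.76
  Studio work 98.5 × 0.3 = 29.55
  Case studies 62 × 0.05 = 3.1
  Discussion 60 × 0.16 = 9.6
  Quizzes 46 × 0.1 = 4.6
  Midterm exam 41 × 0.05 = 2.05
  Oral exam 68 × 0.08 = 5.44
Sum = 77.22
77.22 is ≥ 77 and < 80 → C+

C+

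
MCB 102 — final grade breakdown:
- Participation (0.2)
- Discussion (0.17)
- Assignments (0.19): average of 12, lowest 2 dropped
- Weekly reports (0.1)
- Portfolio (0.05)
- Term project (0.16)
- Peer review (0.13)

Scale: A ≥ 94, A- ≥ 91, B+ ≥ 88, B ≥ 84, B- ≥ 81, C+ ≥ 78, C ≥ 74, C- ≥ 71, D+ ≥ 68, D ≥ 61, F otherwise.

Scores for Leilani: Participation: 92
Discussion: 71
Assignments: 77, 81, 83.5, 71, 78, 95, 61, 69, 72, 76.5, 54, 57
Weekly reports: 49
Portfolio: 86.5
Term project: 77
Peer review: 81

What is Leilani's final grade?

Assignments: drop 54, 57 → average of remaining 10 = 764/10 = 76.4
Weighted total:
  Participation 92 × 0.2 = 18.4
  Discussion 71 × 0.17 = 12.07
  Assignments 76.4 × 0.19 = 14.516
  Weekly reports 49 × 0.1 = 4.9
  Portfolio 86.5 × 0.05 = 4.325
  Term project 77 × 0.16 = 12.32
  Peer review 81 × 0.13 = 10.53
Sum = 77.061
77.061 is ≥ 74 and < 78 → C

C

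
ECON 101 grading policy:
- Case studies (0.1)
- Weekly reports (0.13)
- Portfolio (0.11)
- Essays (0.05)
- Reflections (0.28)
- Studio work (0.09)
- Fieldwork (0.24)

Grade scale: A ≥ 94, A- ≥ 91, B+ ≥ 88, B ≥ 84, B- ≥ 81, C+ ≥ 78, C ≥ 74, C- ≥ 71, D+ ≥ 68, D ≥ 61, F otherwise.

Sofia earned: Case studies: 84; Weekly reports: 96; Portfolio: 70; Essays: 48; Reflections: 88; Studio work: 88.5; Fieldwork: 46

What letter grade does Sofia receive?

Weighted total:
  Case studies 84 × 0.1 = 8.4
  Weekly reports 96 × 0.13 = 12.48
  Portfolio 70 × 0.11 = 7.7
  Essays 48 × 0.05 = 2.4
  Reflections 88 × 0.28 = 24.64
  Studio work 88.5 × 0.09 = 7.965
  Fieldwork 46 × 0.24 = 11.04
Sum = 74.625
74.625 is ≥ 74 and < 78 → C

C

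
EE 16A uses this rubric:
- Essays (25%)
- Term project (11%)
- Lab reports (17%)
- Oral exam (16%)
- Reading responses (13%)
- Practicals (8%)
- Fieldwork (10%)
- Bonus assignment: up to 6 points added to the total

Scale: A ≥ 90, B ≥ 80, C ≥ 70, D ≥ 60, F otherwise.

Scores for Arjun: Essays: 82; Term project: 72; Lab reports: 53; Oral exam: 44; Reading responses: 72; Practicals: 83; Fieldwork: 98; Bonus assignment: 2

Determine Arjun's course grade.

Weighted total:
  Essays 82 × 0.25 = 20.5
  Term project 72 × 0.11 = 7.92
  Lab reports 53 × 0.17 = 9.01
  Oral exam 44 × 0.16 = 7.04
  Reading responses 72 × 0.13 = 9.36
  Practicals 83 × 0.08 = 6.64
  Fieldwork 98 × 0.1 = 9.8
Sum = 70.27
Bonus assignment: 70.27 + 2 = 72.27
72.27 is ≥ 70 and < 80 → C

C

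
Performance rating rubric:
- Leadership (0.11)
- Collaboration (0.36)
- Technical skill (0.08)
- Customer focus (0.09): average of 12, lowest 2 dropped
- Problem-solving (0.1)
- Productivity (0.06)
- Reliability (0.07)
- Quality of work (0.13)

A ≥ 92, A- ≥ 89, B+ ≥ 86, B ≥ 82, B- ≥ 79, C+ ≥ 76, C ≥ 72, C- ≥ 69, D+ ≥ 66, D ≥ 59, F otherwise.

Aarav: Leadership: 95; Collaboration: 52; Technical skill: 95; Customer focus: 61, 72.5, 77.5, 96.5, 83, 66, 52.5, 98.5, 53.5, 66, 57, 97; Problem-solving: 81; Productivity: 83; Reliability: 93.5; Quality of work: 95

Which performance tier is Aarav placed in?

C

Customer focus: drop 52.5, 53.5 → average of remaining 10 = 775/10 = 77.5
Weighted total:
  Leadership 95 × 0.11 = 10.45
  Collaboration 52 × 0.36 = 18.72
  Technical skill 95 × 0.08 = 7.6
  Customer focus 77.5 × 0.09 = 6.975
  Problem-solving 81 × 0.1 = 8.1
  Productivity 83 × 0.06 = 4.98
  Reliability 93.5 × 0.07 = 6.545
  Quality of work 95 × 0.13 = 12.35
Sum = 75.72
75.72 is ≥ 72 and < 76 → C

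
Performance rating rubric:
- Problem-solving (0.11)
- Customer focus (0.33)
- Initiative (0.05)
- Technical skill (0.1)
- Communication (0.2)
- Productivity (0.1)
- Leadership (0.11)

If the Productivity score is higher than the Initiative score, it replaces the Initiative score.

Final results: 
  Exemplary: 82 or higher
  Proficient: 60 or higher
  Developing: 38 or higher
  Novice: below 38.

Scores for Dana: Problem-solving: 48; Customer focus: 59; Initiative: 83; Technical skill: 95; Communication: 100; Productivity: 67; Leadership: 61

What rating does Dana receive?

Productivity (67) ≤ Initiative (83), so Initiative stays at 83.
Weighted total:
  Problem-solving 48 × 0.11 = 5.28
  Customer focus 59 × 0.33 = 19.47
  Initiative 83 × 0.05 = 4.15
  Technical skill 95 × 0.1 = 9.5
  Communication 100 × 0.2 = 20
  Productivity 67 × 0.1 = 6.7
  Leadership 61 × 0.11 = 6.71
Sum = 71.81
71.81 is ≥ 60 and < 82 → Proficient

Proficient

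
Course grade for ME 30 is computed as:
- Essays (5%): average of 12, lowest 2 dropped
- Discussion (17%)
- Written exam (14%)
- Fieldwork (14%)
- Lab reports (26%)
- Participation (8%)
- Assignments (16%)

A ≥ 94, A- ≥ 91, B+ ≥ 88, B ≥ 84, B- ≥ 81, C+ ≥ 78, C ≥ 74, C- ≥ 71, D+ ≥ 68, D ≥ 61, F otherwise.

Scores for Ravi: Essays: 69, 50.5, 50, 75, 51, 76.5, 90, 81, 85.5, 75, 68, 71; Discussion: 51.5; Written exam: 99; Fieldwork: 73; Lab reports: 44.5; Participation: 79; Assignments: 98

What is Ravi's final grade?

Essays: drop 50, 50.5 → average of remaining 10 = 742/10 = 74.2
Weighted total:
  Essays 74.2 × 0.05 = 3.71
  Discussion 51.5 × 0.17 = 8.755
  Written exam 99 × 0.14 = 13.86
  Fieldwork 73 × 0.14 = 10.22
  Lab reports 44.5 × 0.26 = 11.57
  Participation 79 × 0.08 = 6.32
  Assignments 98 × 0.16 = 15.68
Sum = 70.115
70.115 is ≥ 68 and < 71 → D+

D+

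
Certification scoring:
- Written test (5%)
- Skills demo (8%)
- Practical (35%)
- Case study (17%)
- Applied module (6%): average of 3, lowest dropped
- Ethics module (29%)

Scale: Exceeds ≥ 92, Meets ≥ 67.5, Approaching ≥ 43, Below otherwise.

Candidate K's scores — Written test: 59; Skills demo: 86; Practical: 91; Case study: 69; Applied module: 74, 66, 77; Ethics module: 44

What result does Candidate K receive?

Applied module: drop 66 → average of remaining 2 = 151/2 = 75.5
Weighted total:
  Written test 59 × 0.05 = 2.95
  Skills demo 86 × 0.08 = 6.88
  Practical 91 × 0.35 = 31.85
  Case study 69 × 0.17 = 11.73
  Applied module 75.5 × 0.06 = 4.53
  Ethics module 44 × 0.29 = 12.76
Sum = 70.7
70.7 is ≥ 67.5 and < 92 → Meets

Meets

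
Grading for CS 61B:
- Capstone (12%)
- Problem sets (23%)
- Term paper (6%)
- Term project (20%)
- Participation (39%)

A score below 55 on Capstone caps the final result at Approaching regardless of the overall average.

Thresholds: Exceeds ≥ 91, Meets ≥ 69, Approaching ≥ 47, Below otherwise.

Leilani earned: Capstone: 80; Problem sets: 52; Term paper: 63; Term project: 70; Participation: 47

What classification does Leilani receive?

Approaching

Capstone score 80 ≥ 55: minimum met.
Weighted total:
  Capstone 80 × 0.12 = 9.6
  Problem sets 52 × 0.23 = 11.96
  Term paper 63 × 0.06 = 3.78
  Term project 70 × 0.2 = 14
  Participation 47 × 0.39 = 18.33
Sum = 57.67
57.67 is ≥ 47 and < 69 → Approaching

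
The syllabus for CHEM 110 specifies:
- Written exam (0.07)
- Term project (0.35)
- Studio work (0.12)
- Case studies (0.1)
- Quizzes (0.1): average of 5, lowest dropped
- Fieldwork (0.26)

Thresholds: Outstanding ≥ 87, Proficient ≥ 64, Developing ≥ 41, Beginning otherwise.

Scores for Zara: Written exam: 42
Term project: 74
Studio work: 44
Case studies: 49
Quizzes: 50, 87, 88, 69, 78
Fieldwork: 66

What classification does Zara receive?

Proficient

Quizzes: drop 50 → average of remaining 4 = 322/4 = 80.5
Weighted total:
  Written exam 42 × 0.07 = 2.94
  Term project 74 × 0.35 = 25.9
  Studio work 44 × 0.12 = 5.28
  Case studies 49 × 0.1 = 4.9
  Quizzes 80.5 × 0.1 = 8.05
  Fieldwork 66 × 0.26 = 17.16
Sum = 64.23
64.23 is ≥ 64 and < 87 → Proficient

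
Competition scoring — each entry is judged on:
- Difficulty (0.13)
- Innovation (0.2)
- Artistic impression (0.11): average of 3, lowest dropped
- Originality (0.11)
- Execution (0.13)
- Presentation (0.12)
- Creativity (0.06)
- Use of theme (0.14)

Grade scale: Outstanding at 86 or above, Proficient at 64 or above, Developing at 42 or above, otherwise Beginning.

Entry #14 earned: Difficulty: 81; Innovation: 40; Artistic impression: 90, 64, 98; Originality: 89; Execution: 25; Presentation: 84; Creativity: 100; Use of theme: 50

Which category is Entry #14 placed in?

Artistic impression: drop 64 → average of remaining 2 = 188/2 = 94
Weighted total:
  Difficulty 81 × 0.13 = 10.53
  Innovation 40 × 0.2 = 8
  Artistic impression 94 × 0.11 = 10.34
  Originality 89 × 0.11 = 9.79
  Execution 25 × 0.13 = 3.25
  Presentation 84 × 0.12 = 10.08
  Creativity 100 × 0.06 = 6
  Use of theme 50 × 0.14 = 7
Sum = 64.99
64.99 is ≥ 64 and < 86 → Proficient

Proficient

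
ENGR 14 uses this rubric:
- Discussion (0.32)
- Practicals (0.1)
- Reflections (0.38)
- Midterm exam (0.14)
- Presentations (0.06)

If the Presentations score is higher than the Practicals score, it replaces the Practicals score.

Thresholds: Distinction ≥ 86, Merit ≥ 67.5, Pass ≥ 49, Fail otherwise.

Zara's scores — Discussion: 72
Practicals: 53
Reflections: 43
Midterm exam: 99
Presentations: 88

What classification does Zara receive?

Pass

Presentations (88) > Practicals (53), so Practicals counts as 88.
Weighted total:
  Discussion 72 × 0.32 = 23.04
  Practicals 88 × 0.1 = 8.8
  Reflections 43 × 0.38 = 16.34
  Midterm exam 99 × 0.14 = 13.86
  Presentations 88 × 0.06 = 5.28
Sum = 67.32
67.32 is ≥ 49 and < 67.5 → Pass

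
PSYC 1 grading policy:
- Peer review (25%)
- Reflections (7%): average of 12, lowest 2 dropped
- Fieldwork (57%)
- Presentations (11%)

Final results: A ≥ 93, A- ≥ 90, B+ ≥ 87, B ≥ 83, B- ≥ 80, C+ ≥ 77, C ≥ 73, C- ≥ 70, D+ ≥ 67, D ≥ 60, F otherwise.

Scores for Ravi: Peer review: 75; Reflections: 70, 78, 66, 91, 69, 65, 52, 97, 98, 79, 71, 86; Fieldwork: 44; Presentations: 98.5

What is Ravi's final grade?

Reflections: drop 52, 65 → average of remaining 10 = 805/10 = 80.5
Weighted total:
  Peer review 75 × 0.25 = 18.75
  Reflections 80.5 × 0.07 = 5.635
  Fieldwork 44 × 0.57 = 25.08
  Presentations 98.5 × 0.11 = 10.835
Sum = 60.3
60.3 is ≥ 60 and < 67 → D

D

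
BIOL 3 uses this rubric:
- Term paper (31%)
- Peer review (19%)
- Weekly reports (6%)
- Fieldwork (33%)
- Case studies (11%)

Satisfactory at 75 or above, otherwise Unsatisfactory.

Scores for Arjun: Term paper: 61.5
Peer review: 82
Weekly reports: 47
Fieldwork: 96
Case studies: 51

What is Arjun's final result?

Weighted total:
  Term paper 61.5 × 0.31 = 19.065
  Peer review 82 × 0.19 = 15.58
  Weekly reports 47 × 0.06 = 2.82
  Fieldwork 96 × 0.33 = 31.68
  Case studies 51 × 0.11 = 5.61
Sum = 74.755
74.755 < 75 → Unsatisfactory

Unsatisfactory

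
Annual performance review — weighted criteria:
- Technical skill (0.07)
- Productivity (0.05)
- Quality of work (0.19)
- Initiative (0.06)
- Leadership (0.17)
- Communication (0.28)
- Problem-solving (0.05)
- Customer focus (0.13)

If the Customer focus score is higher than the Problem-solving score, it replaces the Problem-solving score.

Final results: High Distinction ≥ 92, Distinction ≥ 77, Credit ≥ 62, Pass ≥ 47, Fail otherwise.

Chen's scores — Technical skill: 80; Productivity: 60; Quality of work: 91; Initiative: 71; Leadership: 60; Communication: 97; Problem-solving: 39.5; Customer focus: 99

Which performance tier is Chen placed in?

Distinction

Customer focus (99) > Problem-solving (39.5), so Problem-solving counts as 99.
Weighted total:
  Technical skill 80 × 0.07 = 5.6
  Productivity 60 × 0.05 = 3
  Quality of work 91 × 0.19 = 17.29
  Initiative 71 × 0.06 = 4.26
  Leadership 60 × 0.17 = 10.2
  Communication 97 × 0.28 = 27.16
  Problem-solving 99 × 0.05 = 4.95
  Customer focus 99 × 0.13 = 12.87
Sum = 85.33
85.33 is ≥ 77 and < 92 → Distinction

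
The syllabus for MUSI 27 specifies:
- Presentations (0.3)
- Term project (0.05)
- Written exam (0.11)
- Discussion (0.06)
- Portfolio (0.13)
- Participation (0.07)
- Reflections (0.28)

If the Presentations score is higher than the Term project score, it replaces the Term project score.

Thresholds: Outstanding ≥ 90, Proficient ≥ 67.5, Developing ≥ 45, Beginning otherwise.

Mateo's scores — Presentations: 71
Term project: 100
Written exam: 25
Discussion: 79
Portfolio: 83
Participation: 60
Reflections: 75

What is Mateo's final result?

Presentations (71) ≤ Term project (100), so Term project stays at 100.
Weighted total:
  Presentations 71 × 0.3 = 21.3
  Term project 100 × 0.05 = 5
  Written exam 25 × 0.11 = 2.75
  Discussion 79 × 0.06 = 4.74
  Portfolio 83 × 0.13 = 10.79
  Participation 60 × 0.07 = 4.2
  Reflections 75 × 0.28 = 21
Sum = 69.78
69.78 is ≥ 67.5 and < 90 → Proficient

Proficient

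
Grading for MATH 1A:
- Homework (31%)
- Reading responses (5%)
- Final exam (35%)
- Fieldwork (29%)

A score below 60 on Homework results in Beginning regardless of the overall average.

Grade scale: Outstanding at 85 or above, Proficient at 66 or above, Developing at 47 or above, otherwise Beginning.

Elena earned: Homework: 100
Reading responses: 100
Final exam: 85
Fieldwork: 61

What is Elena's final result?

Proficient

Homework score 100 ≥ 60: minimum met.
Weighted total:
  Homework 100 × 0.31 = 31
  Reading responses 100 × 0.05 = 5
  Final exam 85 × 0.35 = 29.75
  Fieldwork 61 × 0.29 = 17.69
Sum = 83.44
83.44 is ≥ 66 and < 85 → Proficient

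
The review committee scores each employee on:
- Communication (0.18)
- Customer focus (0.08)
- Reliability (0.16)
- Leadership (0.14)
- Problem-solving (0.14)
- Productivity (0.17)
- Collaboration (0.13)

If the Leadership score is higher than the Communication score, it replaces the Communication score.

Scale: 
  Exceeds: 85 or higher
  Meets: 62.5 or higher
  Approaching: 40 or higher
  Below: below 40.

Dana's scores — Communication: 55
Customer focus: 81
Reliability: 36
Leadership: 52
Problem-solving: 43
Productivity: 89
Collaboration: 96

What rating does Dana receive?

Meets

Leadership (52) ≤ Communication (55), so Communication stays at 55.
Weighted total:
  Communication 55 × 0.18 = 9.9
  Customer focus 81 × 0.08 = 6.48
  Reliability 36 × 0.16 = 5.76
  Leadership 52 × 0.14 = 7.28
  Problem-solving 43 × 0.14 = 6.02
  Productivity 89 × 0.17 = 15.13
  Collaboration 96 × 0.13 = 12.48
Sum = 63.05
63.05 is ≥ 62.5 and < 85 → Meets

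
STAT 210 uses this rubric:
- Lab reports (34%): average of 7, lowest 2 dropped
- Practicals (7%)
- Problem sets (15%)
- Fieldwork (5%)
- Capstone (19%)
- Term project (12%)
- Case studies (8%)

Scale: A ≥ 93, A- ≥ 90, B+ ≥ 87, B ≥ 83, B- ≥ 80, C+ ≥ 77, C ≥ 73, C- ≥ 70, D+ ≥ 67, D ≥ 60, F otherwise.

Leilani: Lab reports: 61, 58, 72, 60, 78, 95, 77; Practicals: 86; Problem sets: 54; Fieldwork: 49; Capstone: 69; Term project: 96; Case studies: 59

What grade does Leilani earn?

Lab reports: drop 58, 60 → average of remaining 5 = 383/5 = 76.6
Weighted total:
  Lab reports 76.6 × 0.34 = 26.044
  Practicals 86 × 0.07 = 6.02
  Problem sets 54 × 0.15 = 8.1
  Fieldwork 49 × 0.05 = 2.45
  Capstone 69 × 0.19 = 13.11
  Term project 96 × 0.12 = 11.52
  Case studies 59 × 0.08 = 4.72
Sum = 71.964
71.964 is ≥ 70 and < 73 → C-

C-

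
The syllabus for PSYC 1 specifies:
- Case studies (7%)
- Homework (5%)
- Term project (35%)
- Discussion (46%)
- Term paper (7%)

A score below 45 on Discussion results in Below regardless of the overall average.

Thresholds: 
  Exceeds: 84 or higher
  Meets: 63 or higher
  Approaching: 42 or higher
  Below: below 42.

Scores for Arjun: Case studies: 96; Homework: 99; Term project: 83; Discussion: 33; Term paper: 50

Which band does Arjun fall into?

Below

Discussion score 33 < 45: minimum not met.
Weighted total:
  Case studies 96 × 0.07 = 6.72
  Homework 99 × 0.05 = 4.95
  Term project 83 × 0.35 = 29.05
  Discussion 33 × 0.46 = 15.18
  Term paper 50 × 0.07 = 3.5
Sum = 59.4
Because the Discussion minimum was not met, the result is Below.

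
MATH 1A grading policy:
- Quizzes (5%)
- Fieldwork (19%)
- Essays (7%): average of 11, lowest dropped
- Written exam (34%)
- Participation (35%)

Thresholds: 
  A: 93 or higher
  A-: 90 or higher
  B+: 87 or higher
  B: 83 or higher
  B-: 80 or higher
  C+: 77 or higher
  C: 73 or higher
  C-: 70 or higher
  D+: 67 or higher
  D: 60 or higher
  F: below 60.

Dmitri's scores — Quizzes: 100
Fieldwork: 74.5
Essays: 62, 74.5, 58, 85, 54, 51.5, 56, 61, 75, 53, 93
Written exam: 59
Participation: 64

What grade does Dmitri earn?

Essays: drop 51.5 → average of remaining 10 = 671.5/10 = 67.15
Weighted total:
  Quizzes 100 × 0.05 = 5
  Fieldwork 74.5 × 0.19 = 14.155
  Essays 67.15 × 0.07 = 4.7005
  Written exam 59 × 0.34 = 20.06
  Participation 64 × 0.35 = 22.4
Sum = 66.3155
66.3155 is ≥ 60 and < 67 → D

D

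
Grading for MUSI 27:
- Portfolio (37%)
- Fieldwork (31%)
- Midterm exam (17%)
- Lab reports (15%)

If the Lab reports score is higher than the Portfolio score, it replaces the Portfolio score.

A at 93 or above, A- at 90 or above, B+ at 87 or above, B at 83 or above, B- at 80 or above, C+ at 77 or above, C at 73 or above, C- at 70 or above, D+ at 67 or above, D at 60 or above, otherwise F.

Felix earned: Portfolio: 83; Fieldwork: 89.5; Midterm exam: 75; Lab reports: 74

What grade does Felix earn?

B-

Lab reports (74) ≤ Portfolio (83), so Portfolio stays at 83.
Weighted total:
  Portfolio 83 × 0.37 = 30.71
  Fieldwork 89.5 × 0.31 = 27.745
  Midterm exam 75 × 0.17 = 12.75
  Lab reports 74 × 0.15 = 11.1
Sum = 82.305
82.305 is ≥ 80 and < 83 → B-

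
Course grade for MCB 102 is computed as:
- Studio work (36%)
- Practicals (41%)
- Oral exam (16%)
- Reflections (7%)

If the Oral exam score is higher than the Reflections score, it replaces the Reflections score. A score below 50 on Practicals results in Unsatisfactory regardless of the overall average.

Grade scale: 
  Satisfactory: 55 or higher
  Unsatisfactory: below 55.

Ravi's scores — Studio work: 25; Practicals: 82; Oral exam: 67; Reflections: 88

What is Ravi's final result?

Satisfactory

Oral exam (67) ≤ Reflections (88), so Reflections stays at 88.
Practicals score 82 ≥ 50: minimum met.
Weighted total:
  Studio work 25 × 0.36 = 9
  Practicals 82 × 0.41 = 33.62
  Oral exam 67 × 0.16 = 10.72
  Reflections 88 × 0.07 = 6.16
Sum = 59.5
59.5 ≥ 55 → Satisfactory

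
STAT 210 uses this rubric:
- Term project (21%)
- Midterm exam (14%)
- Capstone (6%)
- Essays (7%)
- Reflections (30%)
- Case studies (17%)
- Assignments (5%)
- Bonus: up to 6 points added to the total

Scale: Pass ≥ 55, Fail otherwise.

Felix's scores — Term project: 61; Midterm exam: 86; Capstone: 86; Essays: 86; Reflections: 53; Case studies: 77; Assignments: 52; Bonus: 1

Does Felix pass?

Pass

Weighted total:
  Term project 61 × 0.21 = 12.81
  Midterm exam 86 × 0.14 = 12.04
  Capstone 86 × 0.06 = 5.16
  Essays 86 × 0.07 = 6.02
  Reflections 53 × 0.3 = 15.9
  Case studies 77 × 0.17 = 13.09
  Assignments 52 × 0.05 = 2.6
Sum = 67.62
Bonus: 67.62 + 1 = 68.62
68.62 ≥ 55 → Pass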